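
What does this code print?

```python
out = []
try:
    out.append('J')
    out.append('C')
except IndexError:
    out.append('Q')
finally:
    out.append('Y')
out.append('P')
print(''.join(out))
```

Execution trace: 'J' (try body) → 'C' (try body, no exception) → 'Y' (finally) → 'P' (after the try/except). Output: JCYP

Answer: JCYP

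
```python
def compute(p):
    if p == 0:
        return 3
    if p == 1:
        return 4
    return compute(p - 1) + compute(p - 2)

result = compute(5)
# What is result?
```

Build up from base cases: compute(0)=3, compute(1)=4, compute(2)=7, compute(3)=11, compute(4)=18, compute(5)=29

Answer: 29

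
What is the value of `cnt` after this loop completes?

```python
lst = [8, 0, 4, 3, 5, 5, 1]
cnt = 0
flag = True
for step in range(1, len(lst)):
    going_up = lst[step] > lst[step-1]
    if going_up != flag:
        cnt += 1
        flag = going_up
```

Count direction changes in [8, 0, 4, 3, 5, 5, 1]
`cnt` takes the values: 0 → 1 → 2 → 3 → 4 → 5

Answer: 5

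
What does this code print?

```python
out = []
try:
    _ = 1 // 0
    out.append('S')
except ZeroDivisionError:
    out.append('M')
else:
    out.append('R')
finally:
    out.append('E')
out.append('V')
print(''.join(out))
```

Execution trace: 'M' (except ZeroDivisionError) → 'E' (finally) → 'V' (after the try/except). Output: MEV

Answer: MEV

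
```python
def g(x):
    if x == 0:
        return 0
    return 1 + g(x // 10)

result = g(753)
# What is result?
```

Count of digits of 753: 3

Answer: 3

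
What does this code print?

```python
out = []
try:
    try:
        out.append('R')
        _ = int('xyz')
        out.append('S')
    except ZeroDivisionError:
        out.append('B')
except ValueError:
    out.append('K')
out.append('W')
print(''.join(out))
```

Execution trace: 'R' (try body) → 'K' (outer except ValueError) → 'W' (after the try/except). Output: RKW

Answer: RKW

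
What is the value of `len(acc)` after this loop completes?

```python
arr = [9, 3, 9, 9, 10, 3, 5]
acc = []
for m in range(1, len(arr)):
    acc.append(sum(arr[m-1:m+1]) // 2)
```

Number of 2-element averages
`acc` takes the values: [] → [6] → [6, 6] → [6, 6, 9] → [6, 6, 9, 9] → [6, 6, 9, 9, 6] → [6, 6, 9, 9, 6, 4]
So `len(acc)` = 6

Answer: 6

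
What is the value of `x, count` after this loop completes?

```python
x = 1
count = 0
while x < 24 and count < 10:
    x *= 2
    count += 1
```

Double until >= 24 or 10 iterations
`x, count` takes the values: (1, 0) → (2, 0) → (2, 1) → (4, 1) → (4, 2) → (8, 2) → (8, 3) → (16, 3) → (16, 4) → (32, 4) → (32, 5)

Answer: 32, 5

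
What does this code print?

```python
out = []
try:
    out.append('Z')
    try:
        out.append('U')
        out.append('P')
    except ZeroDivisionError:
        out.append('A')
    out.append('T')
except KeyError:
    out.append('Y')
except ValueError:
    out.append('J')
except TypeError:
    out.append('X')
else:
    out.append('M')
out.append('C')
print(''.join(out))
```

Execution trace: 'Z' (try body) → 'U' (inner try body) → 'P' (inner try body, no exception) → 'T' (try body, no exception) → 'M' (else) → 'C' (after the try/except). Output: ZUPTMC

Answer: ZUPTMC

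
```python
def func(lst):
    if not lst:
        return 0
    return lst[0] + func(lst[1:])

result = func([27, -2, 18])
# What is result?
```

27 + (-2) + 18 + 0 = 43

Answer: 43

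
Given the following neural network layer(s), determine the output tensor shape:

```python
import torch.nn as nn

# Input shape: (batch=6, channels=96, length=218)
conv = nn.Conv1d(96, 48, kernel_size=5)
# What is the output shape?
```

Input: (6, 96, 218) -> Output: (6, 48, 214)

Answer: (6, 48, 214)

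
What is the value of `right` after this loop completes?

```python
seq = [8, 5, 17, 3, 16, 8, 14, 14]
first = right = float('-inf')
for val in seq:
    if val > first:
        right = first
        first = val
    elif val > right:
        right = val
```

Second largest (with repeats) in [8, 5, 17, 3, 16, 8, 14, 14]
`right` takes the values: -inf → 5 → 8 → 16

Answer: 16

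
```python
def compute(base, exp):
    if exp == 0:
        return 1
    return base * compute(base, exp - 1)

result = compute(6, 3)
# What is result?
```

compute(6, 3) = 6 * 6 * 6 = 216

Answer: 216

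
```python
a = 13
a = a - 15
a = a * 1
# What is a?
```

Trace:
`a = 13` → a = 13
`a = a - 15` → a = -2
`a = a * 1` → a = -2
So a = -2

Answer: -2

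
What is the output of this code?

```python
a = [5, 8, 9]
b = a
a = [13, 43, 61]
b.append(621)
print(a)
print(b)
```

Key concept: rebinding vs mutation: a is rebound to a new list, b still points at the original.
Step by step:
`a = [5, 8, 9]` → a = [5, 8, 9]
`b = a` → b = [5, 8, 9] (same object as a)
`a = [13, 43, 61]` → a = [13, 43, 61]
`b.append(621)` → b = [5, 8, 9, 621]
`print(a)` → prints [13, 43, 61]
`print(b)` → prints [5, 8, 9, 621]

Answer:
[13, 43, 61]
[5, 8, 9, 621]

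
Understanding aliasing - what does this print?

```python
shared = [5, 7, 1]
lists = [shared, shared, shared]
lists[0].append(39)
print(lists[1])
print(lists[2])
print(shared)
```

Key concept: list of same reference.
Step by step:
`shared = [5, 7, 1]` → shared = [5, 7, 1]
`lists = [shared, shared, shared]` → lists = [[5, 7, 1], [5, 7, 1], [5, 7, 1]]
`lists[0].append(39)` → shared = [5, 7, 1, 39]; lists = [[5, 7, 1, 39], [5, 7, 1, 39], [5, 7, 1, 39]]
`print(lists[1])` → prints [5, 7, 1, 39]
`print(lists[2])` → prints [5, 7, 1, 39]
`print(shared)` → prints [5, 7, 1, 39]

Answer:
[5, 7, 1, 39]
[5, 7, 1, 39]
[5, 7, 1, 39]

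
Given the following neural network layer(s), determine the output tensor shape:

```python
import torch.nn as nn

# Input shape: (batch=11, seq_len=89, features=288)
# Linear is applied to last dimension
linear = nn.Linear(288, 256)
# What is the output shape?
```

Input: (11, 89, 288) -> Output: (11, 89, 256)

Answer: (11, 89, 256)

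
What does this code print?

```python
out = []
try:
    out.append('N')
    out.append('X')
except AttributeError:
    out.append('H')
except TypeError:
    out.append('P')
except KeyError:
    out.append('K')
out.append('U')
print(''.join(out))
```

Execution trace: 'N' (try body) → 'X' (try body, no exception) → 'U' (after the try/except). Output: NXU

Answer: NXU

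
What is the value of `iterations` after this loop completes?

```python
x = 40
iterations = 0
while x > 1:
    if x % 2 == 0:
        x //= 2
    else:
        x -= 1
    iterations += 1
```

Steps to reduce 40 to 1
`iterations` takes the values: 0 → 1 → 2 → 3 → 4 → 5 → 6

Answer: 6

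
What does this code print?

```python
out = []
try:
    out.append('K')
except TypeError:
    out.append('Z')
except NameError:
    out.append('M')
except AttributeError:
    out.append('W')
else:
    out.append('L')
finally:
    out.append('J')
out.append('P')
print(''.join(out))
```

Execution trace: 'K' (try body, no exception) → 'L' (else) → 'J' (finally) → 'P' (after the try/except). Output: KLJP

Answer: KLJP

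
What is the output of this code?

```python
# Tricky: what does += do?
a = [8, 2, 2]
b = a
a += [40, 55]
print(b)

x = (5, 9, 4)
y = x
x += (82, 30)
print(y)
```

Key concept: += behavior differs for mutable vs immutable.
Step by step:
`a = [8, 2, 2]` → a = [8, 2, 2]
`b = a` → b = [8, 2, 2] (same object as a)
`a += [40, 55]` → a = [8, 2, 2, 40, 55] (same object as b); b = [8, 2, 2, 40, 55] (same object as a)
`print(b)` → prints [8, 2, 2, 40, 55]
`x = (5, 9, 4)` → x = (5, 9, 4)
`y = x` → y = (5, 9, 4)
`x += (82, 30)` → x = (5, 9, 4, 82, 30)
`print(y)` → prints (5, 9, 4)

Answer:
[8, 2, 2, 40, 55]
(5, 9, 4)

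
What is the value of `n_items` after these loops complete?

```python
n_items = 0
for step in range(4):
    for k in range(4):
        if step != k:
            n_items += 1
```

4² - 4 (exclude diagonal)
`n_items` takes the values: 0 → 1 → 2 → 3 → 4 → 5 → 6 → 7 → 8 → 9 → 10 → 11 → 12

Answer: 12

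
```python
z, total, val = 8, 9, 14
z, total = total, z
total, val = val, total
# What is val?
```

Trace:
`z, total, val = 8, 9, 14` → z = 8; total = 9; val = 14
`z, total = total, z` → z = 9; total = 8
`total, val = val, total` → total = 14; val = 8
So val = 8

Answer: 8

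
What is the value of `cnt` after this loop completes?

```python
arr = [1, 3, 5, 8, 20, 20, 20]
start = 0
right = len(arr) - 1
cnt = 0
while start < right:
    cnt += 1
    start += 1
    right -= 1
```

Iterations until pointers meet (list length 7)
`cnt` takes the values: 0 → 1 → 2 → 3

Answer: 3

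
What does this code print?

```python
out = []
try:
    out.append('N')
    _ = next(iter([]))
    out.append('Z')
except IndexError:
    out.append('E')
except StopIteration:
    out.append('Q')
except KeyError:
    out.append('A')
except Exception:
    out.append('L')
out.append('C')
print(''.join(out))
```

Execution trace: 'N' (try body) → 'Q' (except StopIteration) → 'C' (after the try/except). Output: NQC

Answer: NQC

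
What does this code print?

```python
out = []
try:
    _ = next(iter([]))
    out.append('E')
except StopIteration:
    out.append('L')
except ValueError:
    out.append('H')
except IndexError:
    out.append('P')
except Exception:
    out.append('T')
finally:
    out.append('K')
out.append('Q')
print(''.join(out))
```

Execution trace: 'L' (except StopIteration) → 'K' (finally) → 'Q' (after the try/except). Output: LKQ

Answer: LKQ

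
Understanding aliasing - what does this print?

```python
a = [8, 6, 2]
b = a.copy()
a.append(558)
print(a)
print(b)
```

Key concept: list.copy() creates independent copy.
Step by step:
`a = [8, 6, 2]` → a = [8, 6, 2]
`b = a.copy()` → b = [8, 6, 2]
`a.append(558)` → a = [8, 6, 2, 558]
`print(a)` → prints [8, 6, 2, 558]
`print(b)` → prints [8, 6, 2]

Answer:
[8, 6, 2, 558]
[8, 6, 2]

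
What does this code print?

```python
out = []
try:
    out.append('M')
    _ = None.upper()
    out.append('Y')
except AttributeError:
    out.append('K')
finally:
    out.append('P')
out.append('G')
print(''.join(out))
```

Execution trace: 'M' (try body) → 'K' (except AttributeError) → 'P' (finally) → 'G' (after the try/except). Output: MKPG

Answer: MKPG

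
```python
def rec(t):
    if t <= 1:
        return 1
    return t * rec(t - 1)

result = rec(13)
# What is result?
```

rec(13) = 13 * 12 * 11 * 10 * 9 * 8 * 7 * 6 * 5 * 4 * 3 * 2 * 1 = 6227020800

Answer: 6227020800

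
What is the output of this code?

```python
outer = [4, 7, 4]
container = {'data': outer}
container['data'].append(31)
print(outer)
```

Key concept: dict holds reference to list.
Step by step:
`outer = [4, 7, 4]` → outer = [4, 7, 4]
`container = {'data': outer}` → container = {'data': [4, 7, 4]}
`container['data'].append(31)` → outer = [4, 7, 4, 31]; container = {'data': [4, 7, 4, 31]}
`print(outer)` → prints [4, 7, 4, 31]

Answer: [4, 7, 4, 31]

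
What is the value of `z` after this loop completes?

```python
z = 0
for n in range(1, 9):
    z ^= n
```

XOR of 1 to 8
`z` takes the values: 0 → 1 → 3 → 0 → 4 → 1 → 7 → 0 → 8

Answer: 8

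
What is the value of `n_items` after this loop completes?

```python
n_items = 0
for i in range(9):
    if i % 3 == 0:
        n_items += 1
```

Count numbers divisible by 3 in range(9)
`n_items` takes the values: 0 → 1 → 2 → 3

Answer: 3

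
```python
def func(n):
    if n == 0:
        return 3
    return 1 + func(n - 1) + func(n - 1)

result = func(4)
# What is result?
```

func(n) = 1 + 2·func(n-1), func(0)=3. Closed form: (3+1)·2^4 - 1 = 63.

Answer: 63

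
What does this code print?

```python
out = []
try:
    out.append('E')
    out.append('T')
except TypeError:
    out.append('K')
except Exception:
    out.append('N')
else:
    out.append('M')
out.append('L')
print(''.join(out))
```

Execution trace: 'E' (try body) → 'T' (try body, no exception) → 'M' (else) → 'L' (after the try/except). Output: ETML

Answer: ETML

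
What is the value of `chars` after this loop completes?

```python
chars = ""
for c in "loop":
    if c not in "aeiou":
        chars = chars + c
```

Remove vowels from 'loop'
`chars` takes the values: "" → "l" → "lp"

Answer: "lp"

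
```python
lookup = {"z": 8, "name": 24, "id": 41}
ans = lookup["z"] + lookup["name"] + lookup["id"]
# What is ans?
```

Trace:
`lookup = {"z": 8, "name": 24, "id": 41}` → lookup = {'z': 8, 'name': 24, 'id': 41}
`ans = lookup["z"] + lookup["name"] + lookup["id"]` → ans = 73
So ans = 73

Answer: 73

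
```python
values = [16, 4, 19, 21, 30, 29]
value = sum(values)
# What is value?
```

Trace:
`values = [16, 4, 19, 21, 30, 29]` → values = [16, 4, 19, 21, 30, 29]
`value = sum(values)` → value = 119
So value = 119

Answer: 119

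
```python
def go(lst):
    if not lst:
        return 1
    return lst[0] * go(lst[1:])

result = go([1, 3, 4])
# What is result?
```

Product over [1, 3, 4] = 1 * 3 * 4 = 12

Answer: 12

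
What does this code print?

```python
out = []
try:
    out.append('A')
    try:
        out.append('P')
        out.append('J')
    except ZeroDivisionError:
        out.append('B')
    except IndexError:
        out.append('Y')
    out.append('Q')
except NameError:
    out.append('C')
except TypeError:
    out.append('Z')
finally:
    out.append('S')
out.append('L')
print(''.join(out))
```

Execution trace: 'A' (try body) → 'P' (inner try body) → 'J' (inner try body, no exception) → 'Q' (try body, no exception) → 'S' (finally) → 'L' (after the try/except). Output: APJQSL

Answer: APJQSL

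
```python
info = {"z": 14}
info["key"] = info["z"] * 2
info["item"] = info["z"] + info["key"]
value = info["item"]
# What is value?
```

Trace:
`info = {"z": 14}` → info = {'z': 14}
`info["key"] = info["z"] * 2` → info = {'z': 14, 'key': 28}
`info["item"] = info["z"] + info["key"]` → info = {'z': 14, 'key': 28, 'item': 42}
`value = info["item"]` → value = 42
So value = 42

Answer: 42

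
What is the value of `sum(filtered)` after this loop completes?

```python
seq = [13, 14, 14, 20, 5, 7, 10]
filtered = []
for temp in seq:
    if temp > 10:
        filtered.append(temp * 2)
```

Sum of doubled values > 10
`filtered` takes the values: [] → [26] → [26, 28] → [26, 28, 28] → [26, 28, 28, 40]
So `sum(filtered)` = 122

Answer: 122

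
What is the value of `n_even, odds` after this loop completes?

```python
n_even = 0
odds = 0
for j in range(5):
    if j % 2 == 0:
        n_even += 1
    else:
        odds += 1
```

Count evens and odds in range(5)
`n_even, odds` takes the values: (0, 0) → (1, 0) → (1, 1) → (2, 1) → (2, 2) → (3, 2)

Answer: 3, 2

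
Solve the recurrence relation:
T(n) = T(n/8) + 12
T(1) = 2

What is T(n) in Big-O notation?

Each step divides n by 8 and adds 12. After log_8(n) steps we reach T(1)=2. So T(n) = 12·log_8(n) + 2 = O(log n).

Answer: O(log n)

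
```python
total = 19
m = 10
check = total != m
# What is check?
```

Trace:
`total = 19` → total = 19
`m = 10` → m = 10
`check = total != m` → check = True
So check = True

Answer: True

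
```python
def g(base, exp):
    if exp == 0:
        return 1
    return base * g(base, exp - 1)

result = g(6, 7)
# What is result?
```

g(6, 7) = 6 * 6 * 6 * 6 * 6 * 6 * 6 = 279936

Answer: 279936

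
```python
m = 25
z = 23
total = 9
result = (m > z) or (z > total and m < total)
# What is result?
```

Trace:
`m = 25` → m = 25
`z = 23` → z = 23
`total = 9` → total = 9
`result = (m > z) or (z > total and m < total)` → result = True
So result = True

Answer: True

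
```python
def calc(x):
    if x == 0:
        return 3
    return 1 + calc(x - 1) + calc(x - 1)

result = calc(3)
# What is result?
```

calc(x) = 1 + 2·calc(x-1), calc(0)=3. Closed form: (3+1)·2^3 - 1 = 31.

Answer: 31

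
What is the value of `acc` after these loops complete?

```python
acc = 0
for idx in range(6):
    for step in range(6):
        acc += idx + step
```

Sum of all idx+step for idx,step in 6x6
`acc` takes the values: 0 → 1 → 3 → 6 → 10 → 15 → 16 → 18 → 21 → 25 → 30 → 36 → 38 → 41 → 45 → 50 → 56 → 63 → 66 → 70 → 75 → 81 → 88 → 96 → 100 → 105 → 111 → 118 → 126 → 135 → 140 → 146 → 153 → 161 → 170 → 180

Answer: 180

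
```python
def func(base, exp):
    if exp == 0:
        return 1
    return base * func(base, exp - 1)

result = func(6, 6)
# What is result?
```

func(6, 6) = 6 * 6 * 6 * 6 * 6 * 6 = 46656

Answer: 46656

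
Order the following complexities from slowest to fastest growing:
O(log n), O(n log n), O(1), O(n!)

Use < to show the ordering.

Ordered by growth rate: O(1) < O(log n) < O(n log n) < O(n!)

Answer: O(1) < O(log n) < O(n log n) < O(n!)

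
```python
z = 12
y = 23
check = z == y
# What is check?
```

Trace:
`z = 12` → z = 12
`y = 23` → y = 23
`check = z == y` → check = False
So check = False

Answer: False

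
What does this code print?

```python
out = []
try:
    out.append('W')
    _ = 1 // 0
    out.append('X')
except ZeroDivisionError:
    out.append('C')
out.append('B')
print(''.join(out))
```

Execution trace: 'W' (try body) → 'C' (except ZeroDivisionError) → 'B' (after the try/except). Output: WCB

Answer: WCB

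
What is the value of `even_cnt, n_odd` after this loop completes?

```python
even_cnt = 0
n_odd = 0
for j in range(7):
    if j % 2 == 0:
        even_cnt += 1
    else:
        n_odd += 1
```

Count evens and odds in range(7)
`even_cnt, n_odd` takes the values: (0, 0) → (1, 0) → (1, 1) → (2, 1) → (2, 2) → (3, 2) → (3, 3) → (4, 3)

Answer: 4, 3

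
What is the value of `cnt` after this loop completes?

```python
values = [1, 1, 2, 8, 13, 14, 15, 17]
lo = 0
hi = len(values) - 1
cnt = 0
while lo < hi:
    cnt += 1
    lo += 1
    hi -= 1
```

Iterations until pointers meet (list length 8)
`cnt` takes the values: 0 → 1 → 2 → 3 → 4

Answer: 4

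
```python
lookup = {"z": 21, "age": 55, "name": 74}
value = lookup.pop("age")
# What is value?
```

Trace:
`lookup = {"z": 21, "age": 55, "name": 74}` → lookup = {'z': 21, 'age': 55, 'name': 74}
`value = lookup.pop("age")` → lookup = {'z': 21, 'name': 74}; value = 55
So value = 55

Answer: 55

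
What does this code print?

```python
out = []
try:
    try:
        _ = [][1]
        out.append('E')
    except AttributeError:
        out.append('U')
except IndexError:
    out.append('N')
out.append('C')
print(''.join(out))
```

Execution trace: 'N' (outer except IndexError) → 'C' (after the try/except). Output: NC

Answer: NC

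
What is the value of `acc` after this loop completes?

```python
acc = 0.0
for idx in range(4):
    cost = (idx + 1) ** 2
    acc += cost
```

Sum of squared losses 1² + 2² + ... + 4²
`acc` takes the values: 0.0 → 1.0 → 5.0 → 14.0 → 30.0

Answer: 30.0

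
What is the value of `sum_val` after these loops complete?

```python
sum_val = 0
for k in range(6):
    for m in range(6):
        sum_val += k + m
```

Sum of all k+m for k,m in 6x6
`sum_val` takes the values: 0 → 1 → 3 → 6 → 10 → 15 → 16 → 18 → 21 → 25 → 30 → 36 → 38 → 41 → 45 → 50 → 56 → 63 → 66 → 70 → 75 → 81 → 88 → 96 → 100 → 105 → 111 → 118 → 126 → 135 → 140 → 146 → 153 → 161 → 170 → 180

Answer: 180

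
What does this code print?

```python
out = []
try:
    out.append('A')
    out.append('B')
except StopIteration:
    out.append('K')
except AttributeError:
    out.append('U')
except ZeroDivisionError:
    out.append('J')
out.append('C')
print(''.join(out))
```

Execution trace: 'A' (try body) → 'B' (try body, no exception) → 'C' (after the try/except). Output: ABC

Answer: ABC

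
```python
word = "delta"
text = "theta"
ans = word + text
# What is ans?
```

Trace:
`word = "delta"` → word = 'delta'
`text = "theta"` → text = 'theta'
`ans = word + text` → ans = 'deltatheta'
So ans = 'deltatheta'

Answer: 'deltatheta'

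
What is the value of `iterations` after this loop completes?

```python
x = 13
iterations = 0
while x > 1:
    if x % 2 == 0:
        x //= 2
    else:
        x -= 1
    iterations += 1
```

Steps to reduce 13 to 1
`iterations` takes the values: 0 → 1 → 2 → 3 → 4 → 5

Answer: 5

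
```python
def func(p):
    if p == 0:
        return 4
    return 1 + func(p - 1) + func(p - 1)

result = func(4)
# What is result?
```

func(p) = 1 + 2·func(p-1), func(0)=4. Closed form: (4+1)·2^4 - 1 = 79.

Answer: 79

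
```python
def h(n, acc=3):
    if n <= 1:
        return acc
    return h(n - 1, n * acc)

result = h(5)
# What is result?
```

Accumulator trace (n, acc): (5, 3) -> (4, 15) -> (3, 60) -> (2, 180) -> (1, 360) -> return 360

Answer: 360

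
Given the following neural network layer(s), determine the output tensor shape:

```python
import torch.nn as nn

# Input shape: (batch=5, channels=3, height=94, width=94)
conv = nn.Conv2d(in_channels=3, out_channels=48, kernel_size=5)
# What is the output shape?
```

Input: (5, 3, 94, 94) -> Output: (5, 48, 90, 90)

Answer: (5, 48, 90, 90)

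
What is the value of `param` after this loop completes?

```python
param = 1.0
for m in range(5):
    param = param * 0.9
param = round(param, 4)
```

Exponential decay: 1.0 * 0.9^5
`param` takes the values: 1.0 → 0.9 → 0.81 → 0.729 → 0.6561 → 0.59049 → 0.5905

Answer: 0.5905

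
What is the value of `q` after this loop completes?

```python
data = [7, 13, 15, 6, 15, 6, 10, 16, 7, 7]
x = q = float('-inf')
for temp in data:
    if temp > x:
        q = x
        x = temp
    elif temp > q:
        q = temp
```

Second largest (with repeats) in [7, 13, 15, 6, 15, 6, 10, 16, 7, 7]
`q` takes the values: -inf → 7 → 13 → 15

Answer: 15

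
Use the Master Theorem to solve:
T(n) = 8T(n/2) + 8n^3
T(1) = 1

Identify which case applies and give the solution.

a=8, b=2, f(n)=8n^3. log_2(8) = 3. Since c=3 = 3, Case 2 applies: T(n) = Θ(n^log_b(a) · log n) = O(n^3 log n).

Answer: O(n^3 log n) - Case 2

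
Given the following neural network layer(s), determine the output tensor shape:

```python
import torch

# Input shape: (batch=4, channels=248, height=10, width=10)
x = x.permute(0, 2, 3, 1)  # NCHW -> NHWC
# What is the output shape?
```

Input: (4, 248, 10, 10) -> Output: (4, 10, 10, 248)

Answer: (4, 10, 10, 248)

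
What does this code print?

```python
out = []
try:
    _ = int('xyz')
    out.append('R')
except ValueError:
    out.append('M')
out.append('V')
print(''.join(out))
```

Execution trace: 'M' (except ValueError) → 'V' (after the try/except). Output: MV

Answer: MV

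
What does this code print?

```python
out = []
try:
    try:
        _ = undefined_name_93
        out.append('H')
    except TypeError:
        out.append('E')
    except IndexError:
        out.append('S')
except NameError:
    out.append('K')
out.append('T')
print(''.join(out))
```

Execution trace: 'K' (outer except NameError) → 'T' (after the try/except). Output: KT

Answer: KT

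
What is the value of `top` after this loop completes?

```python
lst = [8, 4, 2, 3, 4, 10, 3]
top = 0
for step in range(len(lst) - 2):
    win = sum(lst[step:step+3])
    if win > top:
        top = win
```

Max sum of 3-element window in [8, 4, 2, 3, 4, 10, 3]
`top` takes the values: 0 → 14 → 17

Answer: 17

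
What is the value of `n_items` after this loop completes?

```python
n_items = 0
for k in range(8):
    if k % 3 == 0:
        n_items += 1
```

Count numbers divisible by 3 in range(8)
`n_items` takes the values: 0 → 1 → 2 → 3

Answer: 3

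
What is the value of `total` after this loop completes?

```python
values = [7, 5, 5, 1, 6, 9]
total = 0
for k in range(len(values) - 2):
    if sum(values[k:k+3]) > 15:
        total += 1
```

Count windows with sum > 15
`total` takes the values: 0 → 1 → 2

Answer: 2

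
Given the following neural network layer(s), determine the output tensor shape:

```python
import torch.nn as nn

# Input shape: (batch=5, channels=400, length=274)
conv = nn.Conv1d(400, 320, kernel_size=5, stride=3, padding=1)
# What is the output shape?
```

Input: (5, 400, 274) -> Output: (5, 320, 91)

Answer: (5, 320, 91)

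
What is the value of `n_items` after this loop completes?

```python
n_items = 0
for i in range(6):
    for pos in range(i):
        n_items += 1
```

Triangle number: 0+1+2+...+5
`n_items` takes the values: 0 → 1 → 2 → 3 → 4 → 5 → 6 → 7 → 8 → 9 → 10 → 11 → 12 → 13 → 14 → 15

Answer: 15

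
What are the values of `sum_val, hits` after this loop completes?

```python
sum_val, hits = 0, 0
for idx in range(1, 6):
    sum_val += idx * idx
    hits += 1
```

Sum of squares and count
`sum_val, hits` takes the values: (0, 0) → (1, 0) → (1, 1) → (5, 1) → (5, 2) → (14, 2) → (14, 3) → (30, 3) → (30, 4) → (55, 4) → (55, 5)

Answer: 55, 5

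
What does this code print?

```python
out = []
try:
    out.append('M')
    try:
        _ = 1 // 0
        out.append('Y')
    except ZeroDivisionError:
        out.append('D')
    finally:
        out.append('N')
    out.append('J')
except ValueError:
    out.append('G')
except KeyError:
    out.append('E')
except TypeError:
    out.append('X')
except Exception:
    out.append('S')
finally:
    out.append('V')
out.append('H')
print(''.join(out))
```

Execution trace: 'M' (try body) → 'D' (inner except ZeroDivisionError) → 'N' (inner finally) → 'J' (try body, no exception) → 'V' (finally) → 'H' (after the try/except). Output: MDNJVH

Answer: MDNJVH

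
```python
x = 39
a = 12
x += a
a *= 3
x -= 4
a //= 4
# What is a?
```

Trace:
`x = 39` → x = 39
`a = 12` → a = 12
`x += a` → x = 51
`a *= 3` → a = 36
`x -= 4` → x = 47
`a //= 4` → a = 9
So a = 9

Answer: 9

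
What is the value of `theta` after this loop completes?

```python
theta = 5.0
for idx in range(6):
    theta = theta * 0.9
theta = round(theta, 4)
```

Exponential decay: 5.0 * 0.9^6
`theta` takes the values: 5.0 → 4.5 → 4.05 → 3.645 → 3.2805 → 2.95245 → 2.657205 → 2.6572

Answer: 2.6572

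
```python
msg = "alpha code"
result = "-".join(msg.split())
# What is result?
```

Trace:
`msg = "alpha code"` → msg = 'alpha code'
`result = "-".join(msg.split())` → result = 'alpha-code'
So result = 'alpha-code'

Answer: 'alpha-code'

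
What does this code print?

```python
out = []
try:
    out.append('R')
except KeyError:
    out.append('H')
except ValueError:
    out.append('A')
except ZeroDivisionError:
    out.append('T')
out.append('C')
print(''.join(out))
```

Execution trace: 'R' (try body, no exception) → 'C' (after the try/except). Output: RC

Answer: RC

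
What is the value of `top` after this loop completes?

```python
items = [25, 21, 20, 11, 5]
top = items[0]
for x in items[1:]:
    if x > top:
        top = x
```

Maximum of [25, 21, 20, 11, 5]
`top` takes the values: 25

Answer: 25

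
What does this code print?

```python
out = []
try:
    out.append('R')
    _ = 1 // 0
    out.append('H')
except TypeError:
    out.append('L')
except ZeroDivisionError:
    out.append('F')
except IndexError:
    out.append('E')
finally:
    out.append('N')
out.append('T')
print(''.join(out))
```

Execution trace: 'R' (try body) → 'F' (except ZeroDivisionError) → 'N' (finally) → 'T' (after the try/except). Output: RFNT

Answer: RFNT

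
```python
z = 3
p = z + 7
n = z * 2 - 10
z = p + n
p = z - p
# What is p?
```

Trace:
`z = 3` → z = 3
`p = z + 7` → p = 10
`n = z * 2 - 10` → n = -4
`z = p + n` → z = 6
`p = z - p` → p = -4
So p = -4

Answer: -4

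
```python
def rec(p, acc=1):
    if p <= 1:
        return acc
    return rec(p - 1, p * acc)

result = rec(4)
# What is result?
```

Accumulator trace (n, acc): (4, 1) -> (3, 4) -> (2, 12) -> (1, 24) -> return 24

Answer: 24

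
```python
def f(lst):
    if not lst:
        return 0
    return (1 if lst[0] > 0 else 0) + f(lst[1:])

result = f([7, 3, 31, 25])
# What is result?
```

Count of positive elements in [7, 3, 31, 25] = 4

Answer: 4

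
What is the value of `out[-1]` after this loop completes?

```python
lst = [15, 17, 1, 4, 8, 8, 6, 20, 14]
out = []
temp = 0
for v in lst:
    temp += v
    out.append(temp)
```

Cumulative sum ends at 93
`out` takes the values: [] → [15] → [15, 32] → [15, 32, 33] → [15, 32, 33, 37] → [15, 32, 33, 37, 45] → [15, 32, 33, 37, 45, 53] → [15, 32, 33, 37, 45, 53, 59] → [15, 32, 33, 37, 45, 53, 59, 79] → [15, 32, 33, 37, 45, 53, 59, 79, 93]
So `out[-1]` = 93

Answer: 93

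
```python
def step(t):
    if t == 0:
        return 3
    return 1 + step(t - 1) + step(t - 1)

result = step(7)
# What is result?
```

step(t) = 1 + 2·step(t-1), step(0)=3. Closed form: (3+1)·2^7 - 1 = 511.

Answer: 511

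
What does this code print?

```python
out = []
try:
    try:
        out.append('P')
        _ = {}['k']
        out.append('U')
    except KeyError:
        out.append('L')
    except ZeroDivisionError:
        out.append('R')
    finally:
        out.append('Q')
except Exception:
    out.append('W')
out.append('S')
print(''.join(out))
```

Execution trace: 'P' (inner try body) → 'L' (inner except KeyError) → 'Q' (inner finally) → 'S' (after the try/except). Output: PLQS

Answer: PLQS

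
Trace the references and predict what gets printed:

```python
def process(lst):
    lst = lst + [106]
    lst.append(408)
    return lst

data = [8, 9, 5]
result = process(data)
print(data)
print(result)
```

Key concept: rebinding parameter vs mutation.
Step by step:
`data = [8, 9, 5]` → data = [8, 9, 5]
`result = process(data)` → result = [8, 9, 5, 106, 408]
`print(data)` → prints [8, 9, 5]
`print(result)` → prints [8, 9, 5, 106, 408]

Answer:
[8, 9, 5]
[8, 9, 5, 106, 408]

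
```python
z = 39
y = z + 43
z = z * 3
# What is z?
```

Trace:
`z = 39` → z = 39
`y = z + 43` → y = 82
`z = z * 3` → z = 117
So z = 117

Answer: 117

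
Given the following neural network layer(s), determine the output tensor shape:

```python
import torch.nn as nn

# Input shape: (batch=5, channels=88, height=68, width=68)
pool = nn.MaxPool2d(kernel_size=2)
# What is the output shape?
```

Input: (5, 88, 68, 68) -> Output: (5, 88, 34, 34)

Answer: (5, 88, 34, 34)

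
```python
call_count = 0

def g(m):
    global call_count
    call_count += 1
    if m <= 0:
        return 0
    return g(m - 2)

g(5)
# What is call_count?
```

Linear recursion stepping by 2: 4 calls from m=5 down to ≤0.

Answer: 4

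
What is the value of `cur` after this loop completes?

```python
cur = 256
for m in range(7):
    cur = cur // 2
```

Halve 7 times: 256 // 2^7 = 2
`cur` takes the values: 256 → 128 → 64 → 32 → 16 → 8 → 4 → 2

Answer: 2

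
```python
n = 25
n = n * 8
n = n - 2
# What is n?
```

Trace:
`n = 25` → n = 25
`n = n * 8` → n = 200
`n = n - 2` → n = 198
So n = 198

Answer: 198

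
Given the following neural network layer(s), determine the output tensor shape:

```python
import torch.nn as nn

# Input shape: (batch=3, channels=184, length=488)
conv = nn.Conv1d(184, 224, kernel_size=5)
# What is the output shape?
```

Input: (3, 184, 488) -> Output: (3, 224, 484)

Answer: (3, 224, 484)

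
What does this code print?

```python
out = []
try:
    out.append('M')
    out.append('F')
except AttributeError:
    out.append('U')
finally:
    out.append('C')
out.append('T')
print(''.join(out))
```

Execution trace: 'M' (try body) → 'F' (try body, no exception) → 'C' (finally) → 'T' (after the try/except). Output: MFCT

Answer: MFCT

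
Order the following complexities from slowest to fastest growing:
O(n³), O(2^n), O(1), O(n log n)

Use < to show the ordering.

Ordered by growth rate: O(1) < O(n log n) < O(n³) < O(2^n)

Answer: O(1) < O(n log n) < O(n³) < O(2^n)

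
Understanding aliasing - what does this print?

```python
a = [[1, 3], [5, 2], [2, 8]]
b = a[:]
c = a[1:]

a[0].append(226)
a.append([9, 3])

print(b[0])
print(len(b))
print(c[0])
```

Key concept: slice with nested mutation.
Step by step:
`a = [[1, 3], [5, 2], [2, 8]]` → a = [[1, 3], [5, 2], [2, 8]]
`b = a[:]` → b = [[1, 3], [5, 2], [2, 8]]
`c = a[1:]` → c = [[5, 2], [2, 8]]
`a[0].append(226)` → a = [[1, 3, 226], [5, 2], [2, 8]]; b = [[1, 3, 226], [5, 2], [2, 8]]
`a.append([9, 3])` → a = [[1, 3, 226], [5, 2], [2, 8], [9, 3]]
`print(b[0])` → prints [1, 3, 226]
`print(len(b))` → prints 3
`print(c[0])` → prints [5, 2]

Answer:
[1, 3, 226]
3
[5, 2]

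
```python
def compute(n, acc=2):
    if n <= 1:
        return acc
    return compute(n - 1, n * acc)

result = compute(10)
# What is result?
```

Accumulator trace (n, acc): (10, 2) -> (9, 20) -> (8, 180) -> (7, 1440) -> (6, 10080) -> (5, 60480) -> (4, 302400) -> (3, 1209600) -> (2, 3628800) -> (1, 7257600) -> return 7257600

Answer: 7257600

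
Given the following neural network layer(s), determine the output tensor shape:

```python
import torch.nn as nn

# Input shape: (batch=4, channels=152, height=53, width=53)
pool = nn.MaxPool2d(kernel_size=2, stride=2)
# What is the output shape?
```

Input: (4, 152, 53, 53) -> Output: (4, 152, 26, 26)

Answer: (4, 152, 26, 26)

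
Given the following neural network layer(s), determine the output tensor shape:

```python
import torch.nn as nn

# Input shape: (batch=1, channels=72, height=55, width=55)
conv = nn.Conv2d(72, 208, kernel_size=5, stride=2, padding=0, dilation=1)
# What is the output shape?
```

Input: (1, 72, 55, 55) -> Output: (1, 208, 26, 26)

Answer: (1, 208, 26, 26)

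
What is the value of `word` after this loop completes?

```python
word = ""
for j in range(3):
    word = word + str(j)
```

Concatenate digits 0 to 2
`word` takes the values: "" → "0" → "01" → "012"

Answer: "012"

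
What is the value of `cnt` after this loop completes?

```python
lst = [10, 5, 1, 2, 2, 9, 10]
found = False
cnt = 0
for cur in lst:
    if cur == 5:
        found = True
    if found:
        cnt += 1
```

Count elements after first 5 in [10, 5, 1, 2, 2, 9, 10]
`cnt` takes the values: 0 → 1 → 2 → 3 → 4 → 5 → 6

Answer: 6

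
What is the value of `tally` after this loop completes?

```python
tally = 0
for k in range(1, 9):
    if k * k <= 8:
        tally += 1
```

Count numbers where k² ≤ 8
`tally` takes the values: 0 → 1 → 2

Answer: 2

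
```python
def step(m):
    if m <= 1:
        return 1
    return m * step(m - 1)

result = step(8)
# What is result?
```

step(8) = 8 * 7 * 6 * 5 * 4 * 3 * 2 * 1 = 40320

Answer: 40320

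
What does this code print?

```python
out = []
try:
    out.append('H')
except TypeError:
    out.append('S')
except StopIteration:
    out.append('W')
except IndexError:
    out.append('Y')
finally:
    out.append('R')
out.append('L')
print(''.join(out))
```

Execution trace: 'H' (try body, no exception) → 'R' (finally) → 'L' (after the try/except). Output: HRL

Answer: HRL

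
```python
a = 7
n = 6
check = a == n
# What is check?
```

Trace:
`a = 7` → a = 7
`n = 6` → n = 6
`check = a == n` → check = False
So check = False

Answer: False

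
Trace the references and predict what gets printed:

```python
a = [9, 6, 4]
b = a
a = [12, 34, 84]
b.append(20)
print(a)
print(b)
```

Key concept: rebinding vs mutation: a is rebound to a new list, b still points at the original.
Step by step:
`a = [9, 6, 4]` → a = [9, 6, 4]
`b = a` → b = [9, 6, 4] (same object as a)
`a = [12, 34, 84]` → a = [12, 34, 84]
`b.append(20)` → b = [9, 6, 4, 20]
`print(a)` → prints [12, 34, 84]
`print(b)` → prints [9, 6, 4, 20]

Answer:
[12, 34, 84]
[9, 6, 4, 20]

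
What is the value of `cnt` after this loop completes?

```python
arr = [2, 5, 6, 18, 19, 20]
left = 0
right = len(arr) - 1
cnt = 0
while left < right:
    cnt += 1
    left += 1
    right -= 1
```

Iterations until pointers meet (list length 6)
`cnt` takes the values: 0 → 1 → 2 → 3

Answer: 3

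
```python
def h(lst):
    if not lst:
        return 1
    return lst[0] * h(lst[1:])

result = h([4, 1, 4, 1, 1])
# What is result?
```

Product over [4, 1, 4, 1, 1] = 4 * 1 * 4 * 1 * 1 = 16

Answer: 16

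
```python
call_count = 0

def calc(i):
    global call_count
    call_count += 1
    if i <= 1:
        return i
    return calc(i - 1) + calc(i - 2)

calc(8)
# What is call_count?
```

Calls(i) = 1 + Calls(i-1) + Calls(i-2); Calls(0)=Calls(1)=1. For i=8 this gives 67.

Answer: 67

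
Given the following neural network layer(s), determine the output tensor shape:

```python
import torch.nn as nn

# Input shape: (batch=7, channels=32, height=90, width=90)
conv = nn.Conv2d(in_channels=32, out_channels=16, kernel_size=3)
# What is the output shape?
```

Input: (7, 32, 90, 90) -> Output: (7, 16, 88, 88)

Answer: (7, 16, 88, 88)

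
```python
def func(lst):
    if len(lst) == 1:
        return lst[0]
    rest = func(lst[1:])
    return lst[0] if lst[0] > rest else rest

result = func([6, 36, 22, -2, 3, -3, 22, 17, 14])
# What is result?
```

Recursive max over [6, 36, 22, -2, 3, -3, 22, 17, 14] = 36

Answer: 36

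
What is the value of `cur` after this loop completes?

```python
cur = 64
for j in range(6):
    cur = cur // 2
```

Halve 6 times: 64 // 2^6 = 1
`cur` takes the values: 64 → 32 → 16 → 8 → 4 → 2 → 1

Answer: 1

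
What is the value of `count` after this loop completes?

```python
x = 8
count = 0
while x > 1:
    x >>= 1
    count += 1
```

Count right shifts until 1
`count` takes the values: 0 → 1 → 2 → 3

Answer: 3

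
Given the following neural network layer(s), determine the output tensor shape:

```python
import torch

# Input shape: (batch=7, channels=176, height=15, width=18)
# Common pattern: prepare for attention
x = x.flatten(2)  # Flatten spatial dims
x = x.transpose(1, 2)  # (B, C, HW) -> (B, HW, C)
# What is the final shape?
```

Input: (7, 176, 15, 18) -> after flatten(2): (7, 176, 270) -> Output: (7, 270, 176)

Answer: (7, 270, 176)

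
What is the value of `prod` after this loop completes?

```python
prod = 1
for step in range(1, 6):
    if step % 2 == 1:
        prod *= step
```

Product of odd numbers 1 to 5
`prod` takes the values: 1 → 3 → 15

Answer: 15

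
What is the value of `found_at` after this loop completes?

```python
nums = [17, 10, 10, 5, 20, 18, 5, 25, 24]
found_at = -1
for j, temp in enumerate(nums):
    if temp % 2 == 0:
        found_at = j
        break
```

First even number index in [17, 10, 10, 5, 20, 18, 5, 25, 24]
`found_at` takes the values: -1 → 1

Answer: 1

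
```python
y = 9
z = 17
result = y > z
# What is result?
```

Trace:
`y = 9` → y = 9
`z = 17` → z = 17
`result = y > z` → result = False
So result = False

Answer: False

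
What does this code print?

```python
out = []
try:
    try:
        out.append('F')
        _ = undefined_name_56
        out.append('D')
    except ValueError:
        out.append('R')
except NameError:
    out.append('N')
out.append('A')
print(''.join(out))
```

Execution trace: 'F' (try body) → 'N' (outer except NameError) → 'A' (after the try/except). Output: FNA

Answer: FNA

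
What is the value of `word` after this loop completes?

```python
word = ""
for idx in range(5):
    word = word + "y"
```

Repeat 'y' 5 times
`word` takes the values: "" → "y" → "yy" → "yyy" → "yyyy" → "yyyyy"

Answer: "yyyyy"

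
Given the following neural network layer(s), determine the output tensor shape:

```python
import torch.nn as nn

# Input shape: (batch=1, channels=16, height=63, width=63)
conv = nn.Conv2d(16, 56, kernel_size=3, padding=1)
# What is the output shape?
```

Input: (1, 16, 63, 63) -> Output: (1, 56, 63, 63)

Answer: (1, 56, 63, 63)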